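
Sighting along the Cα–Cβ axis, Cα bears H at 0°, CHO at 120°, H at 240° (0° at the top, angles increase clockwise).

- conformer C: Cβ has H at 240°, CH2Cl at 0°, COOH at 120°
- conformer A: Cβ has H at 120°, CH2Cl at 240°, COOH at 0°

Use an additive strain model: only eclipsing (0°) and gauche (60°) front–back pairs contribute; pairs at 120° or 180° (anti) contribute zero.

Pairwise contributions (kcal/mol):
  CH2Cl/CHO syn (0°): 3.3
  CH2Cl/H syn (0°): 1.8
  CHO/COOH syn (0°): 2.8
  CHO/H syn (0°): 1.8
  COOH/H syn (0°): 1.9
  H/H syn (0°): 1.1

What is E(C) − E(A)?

C (eclipsed): H–CH2Cl eclipsed, CHO–COOH eclipsed, H–H eclipsed; 1.8 + 2.8 + 1.1 = 5.7 kcal/mol.
A (eclipsed): H–COOH eclipsed, CHO–H eclipsed, H–CH2Cl eclipsed; 1.9 + 1.8 + 1.8 = 5.5 kcal/mol.
E(C) − E(A) = 5.7 − 5.5 = +0.2 kcal/mol.

+0.2 kcal/mol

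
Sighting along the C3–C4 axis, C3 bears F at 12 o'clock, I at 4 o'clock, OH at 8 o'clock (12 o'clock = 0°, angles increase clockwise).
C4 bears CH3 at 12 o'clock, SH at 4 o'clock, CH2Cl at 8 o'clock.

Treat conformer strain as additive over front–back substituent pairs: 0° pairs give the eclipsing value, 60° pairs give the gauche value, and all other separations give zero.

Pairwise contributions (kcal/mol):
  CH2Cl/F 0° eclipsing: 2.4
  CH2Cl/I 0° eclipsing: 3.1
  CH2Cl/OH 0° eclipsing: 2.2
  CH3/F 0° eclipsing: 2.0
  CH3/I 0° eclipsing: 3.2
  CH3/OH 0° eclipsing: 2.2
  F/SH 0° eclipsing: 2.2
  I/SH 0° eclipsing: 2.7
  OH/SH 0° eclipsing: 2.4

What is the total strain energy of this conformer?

This conformer (eclipsed): F(0°)/CH3(0°) eclipsed 2.0; I(120°)/SH(120°) eclipsed 2.7; OH(240°)/CH2Cl(240°) eclipsed 2.2 → 6.9 kcal/mol.

6.9 kcal/mol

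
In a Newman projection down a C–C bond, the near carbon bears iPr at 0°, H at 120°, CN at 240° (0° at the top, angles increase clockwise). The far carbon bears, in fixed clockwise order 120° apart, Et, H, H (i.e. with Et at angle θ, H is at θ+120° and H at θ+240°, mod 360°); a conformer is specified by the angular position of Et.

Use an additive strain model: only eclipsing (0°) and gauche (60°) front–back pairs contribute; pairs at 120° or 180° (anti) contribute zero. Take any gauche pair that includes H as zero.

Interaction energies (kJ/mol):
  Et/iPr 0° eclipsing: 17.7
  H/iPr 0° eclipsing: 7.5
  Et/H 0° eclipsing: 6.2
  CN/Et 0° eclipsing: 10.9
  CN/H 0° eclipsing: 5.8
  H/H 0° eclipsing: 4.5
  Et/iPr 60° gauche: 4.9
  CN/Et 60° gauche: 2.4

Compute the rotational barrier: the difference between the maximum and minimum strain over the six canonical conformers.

Et at 0° is eclipsed. iPr at 0° is eclipsed with Et at 0° (17.7); H at 120° is eclipsed with H at 120° (4.5); CN at 240° is eclipsed with H at 240° (5.8). Total 28.0 kJ/mol.
Et at 60° is staggered. iPr at 0° is gauche with Et at 60° (4.9). Total 4.9 kJ/mol.
Et at 120° is eclipsed. iPr at 0° is eclipsed with H at 0° (7.5); H at 120° is eclipsed with Et at 120° (6.2); CN at 240° is eclipsed with H at 240° (5.8). Total 19.5 kJ/mol.
Et at 180° is staggered. CN at 240° is gauche with Et at 180° (2.4). Total 2.4 kJ/mol.
Et at 240° is eclipsed. iPr at 0° is eclipsed with H at 0° (7.5); H at 120° is eclipsed with H at 120° (4.5); CN at 240° is eclipsed with Et at 240° (10.9). Total 22.9 kJ/mol.
Et at 300° is staggered. iPr at 0° is gauche with Et at 300° (4.9); CN at 240° is gauche with Et at 300° (2.4). Total 7.3 kJ/mol.
Max at 0° (28.0 kJ/mol), min at 180° (2.4 kJ/mol); barrier = 25.6 kJ/mol.

25.6 kJ/mol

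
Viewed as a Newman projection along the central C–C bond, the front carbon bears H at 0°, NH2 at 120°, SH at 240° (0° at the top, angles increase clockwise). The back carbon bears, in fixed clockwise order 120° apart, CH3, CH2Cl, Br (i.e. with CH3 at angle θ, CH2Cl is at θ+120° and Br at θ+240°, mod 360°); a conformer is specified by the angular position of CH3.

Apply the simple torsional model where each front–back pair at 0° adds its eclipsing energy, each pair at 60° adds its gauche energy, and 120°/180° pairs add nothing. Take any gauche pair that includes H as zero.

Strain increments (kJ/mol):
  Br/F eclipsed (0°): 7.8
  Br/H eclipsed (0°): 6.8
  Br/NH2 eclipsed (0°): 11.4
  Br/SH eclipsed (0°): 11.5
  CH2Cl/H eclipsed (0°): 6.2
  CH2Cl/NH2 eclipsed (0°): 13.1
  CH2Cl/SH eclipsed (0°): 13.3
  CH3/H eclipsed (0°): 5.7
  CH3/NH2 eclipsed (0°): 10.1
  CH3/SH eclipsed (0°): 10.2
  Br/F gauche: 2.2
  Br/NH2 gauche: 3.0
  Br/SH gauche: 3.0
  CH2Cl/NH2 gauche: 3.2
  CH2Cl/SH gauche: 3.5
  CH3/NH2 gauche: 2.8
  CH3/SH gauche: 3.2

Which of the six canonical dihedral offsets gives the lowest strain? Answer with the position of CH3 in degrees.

300°

CH3 at 0° (eclipsed): H–CH3 eclipsed, NH2–CH2Cl eclipsed, SH–Br eclipsed; 5.7 + 13.1 + 11.5 = 30.3 kJ/mol.
CH3 at 60° (staggered): NH2–CH3 gauche, NH2–CH2Cl gauche, SH–CH2Cl gauche, SH–Br gauche; 2.8 + 3.2 + 3.5 + 3.0 = 12.5 kJ/mol.
CH3 at 120° (eclipsed): H–Br eclipsed, NH2–CH3 eclipsed, SH–CH2Cl eclipsed; 6.8 + 10.1 + 13.3 = 30.2 kJ/mol.
CH3 at 180° (staggered): NH2–CH3 gauche, NH2–Br gauche, SH–CH3 gauche, SH–CH2Cl gauche; 2.8 + 3.0 + 3.2 + 3.5 = 12.5 kJ/mol.
CH3 at 240° (eclipsed): H–CH2Cl eclipsed, NH2–Br eclipsed, SH–CH3 eclipsed; 6.2 + 11.4 + 10.2 = 27.8 kJ/mol.
CH3 at 300° (staggered): NH2–CH2Cl gauche, NH2–Br gauche, SH–CH3 gauche, SH–Br gauche; 3.2 + 3.0 + 3.2 + 3.0 = 12.4 kJ/mol.
The minimum (12.4 kJ/mol) occurs with CH3 at 300°.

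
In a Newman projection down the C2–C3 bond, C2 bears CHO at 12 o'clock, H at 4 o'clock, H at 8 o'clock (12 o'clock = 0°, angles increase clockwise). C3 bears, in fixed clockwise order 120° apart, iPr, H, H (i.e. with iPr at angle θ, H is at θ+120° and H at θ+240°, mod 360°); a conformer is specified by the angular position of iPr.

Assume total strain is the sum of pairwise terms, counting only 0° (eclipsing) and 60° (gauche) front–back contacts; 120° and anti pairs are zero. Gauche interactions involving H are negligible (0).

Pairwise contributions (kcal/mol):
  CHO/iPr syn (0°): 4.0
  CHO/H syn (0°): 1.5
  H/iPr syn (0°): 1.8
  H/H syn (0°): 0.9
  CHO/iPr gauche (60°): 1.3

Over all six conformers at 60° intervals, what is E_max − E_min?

iPr at 0° (eclipsed): CHO–iPr eclipsed, H–H eclipsed, H–H eclipsed; 4.0 + 0.9 + 0.9 = 5.8 kcal/mol.
iPr at 60° (staggered): CHO–iPr gauche; 1.3 = 1.3 kcal/mol.
iPr at 120° (eclipsed): CHO–H eclipsed, H–iPr eclipsed, H–H eclipsed; 1.5 + 1.8 + 0.9 = 4.2 kcal/mol.
iPr at 180° (staggered): no non-H gauche contacts → 0.0 kcal/mol.
iPr at 240° (eclipsed): CHO–H eclipsed, H–H eclipsed, H–iPr eclipsed; 1.5 + 0.9 + 1.8 = 4.2 kcal/mol.
iPr at 300° (staggered): CHO–iPr gauche; 1.3 = 1.3 kcal/mol.
Max at 0° (5.8 kcal/mol), min at 180° (0.0 kcal/mol); barrier = 5.8 kcal/mol.

5.8 kcal/mol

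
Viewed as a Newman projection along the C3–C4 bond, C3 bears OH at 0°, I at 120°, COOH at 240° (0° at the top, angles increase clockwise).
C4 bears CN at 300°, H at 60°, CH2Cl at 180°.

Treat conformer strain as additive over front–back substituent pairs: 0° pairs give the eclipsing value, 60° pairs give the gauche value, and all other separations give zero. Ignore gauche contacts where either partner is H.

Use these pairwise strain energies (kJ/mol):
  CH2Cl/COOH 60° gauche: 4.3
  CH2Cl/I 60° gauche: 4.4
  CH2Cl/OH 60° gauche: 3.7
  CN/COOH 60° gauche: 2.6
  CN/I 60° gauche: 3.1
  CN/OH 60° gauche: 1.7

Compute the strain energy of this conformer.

This conformer is staggered. OH at 0° is gauche with CN at 300° (1.7); I at 120° is gauche with CH2Cl at 180° (4.4); COOH at 240° is gauche with CN at 300° (2.6); COOH at 240° is gauche with CH2Cl at 180° (4.3). Total 13.0 kJ/mol.

13.0 kJ/mol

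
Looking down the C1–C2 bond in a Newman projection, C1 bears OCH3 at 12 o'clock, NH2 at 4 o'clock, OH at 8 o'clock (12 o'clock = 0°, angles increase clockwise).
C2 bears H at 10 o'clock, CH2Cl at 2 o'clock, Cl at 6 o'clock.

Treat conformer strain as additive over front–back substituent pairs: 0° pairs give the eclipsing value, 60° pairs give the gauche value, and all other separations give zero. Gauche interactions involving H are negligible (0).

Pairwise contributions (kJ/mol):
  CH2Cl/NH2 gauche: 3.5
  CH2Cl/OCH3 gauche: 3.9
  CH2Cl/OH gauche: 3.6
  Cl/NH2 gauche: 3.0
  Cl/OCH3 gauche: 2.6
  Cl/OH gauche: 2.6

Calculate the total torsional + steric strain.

This conformer (staggered): OCH3(0°)/CH2Cl(60°) gauche 3.9; NH2(120°)/CH2Cl(60°) gauche 3.5; NH2(120°)/Cl(180°) gauche 3.0; OH(240°)/Cl(180°) gauche 2.6 → 13.0 kJ/mol.

13.0 kJ/mol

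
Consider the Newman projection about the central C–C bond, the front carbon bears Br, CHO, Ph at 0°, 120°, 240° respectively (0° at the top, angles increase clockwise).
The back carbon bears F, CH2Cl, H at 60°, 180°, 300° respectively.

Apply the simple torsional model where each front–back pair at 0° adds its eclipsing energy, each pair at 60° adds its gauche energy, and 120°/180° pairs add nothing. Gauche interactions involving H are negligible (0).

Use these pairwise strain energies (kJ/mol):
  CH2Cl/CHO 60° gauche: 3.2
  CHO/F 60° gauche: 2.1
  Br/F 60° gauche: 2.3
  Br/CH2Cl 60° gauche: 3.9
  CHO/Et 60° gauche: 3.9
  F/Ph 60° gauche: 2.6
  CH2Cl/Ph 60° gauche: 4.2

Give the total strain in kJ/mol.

This conformer (staggered): Br–F gauche, CHO–F gauche, CHO–CH2Cl gauche, Ph–CH2Cl gauche; 2.3 + 2.1 + 3.2 + 4.2 = 11.8 kJ/mol.

11.8 kJ/mol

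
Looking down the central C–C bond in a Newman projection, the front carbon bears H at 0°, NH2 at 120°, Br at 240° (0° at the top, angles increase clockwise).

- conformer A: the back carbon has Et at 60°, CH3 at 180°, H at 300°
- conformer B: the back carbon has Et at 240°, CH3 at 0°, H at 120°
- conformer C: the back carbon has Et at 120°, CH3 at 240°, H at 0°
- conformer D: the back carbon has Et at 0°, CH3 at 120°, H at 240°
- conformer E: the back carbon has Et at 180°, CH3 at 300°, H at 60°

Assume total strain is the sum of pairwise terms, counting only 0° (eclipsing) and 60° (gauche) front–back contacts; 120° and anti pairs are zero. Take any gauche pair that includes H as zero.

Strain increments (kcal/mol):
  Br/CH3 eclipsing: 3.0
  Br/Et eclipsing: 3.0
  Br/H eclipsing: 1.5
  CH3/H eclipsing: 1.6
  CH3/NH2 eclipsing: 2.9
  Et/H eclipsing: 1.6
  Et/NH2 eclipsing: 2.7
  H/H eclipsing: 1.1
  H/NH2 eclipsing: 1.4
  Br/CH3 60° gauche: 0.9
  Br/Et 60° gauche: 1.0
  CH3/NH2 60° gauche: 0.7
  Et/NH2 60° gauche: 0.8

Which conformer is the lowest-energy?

A

A (staggered): NH2(120°)/Et(60°) gauche 0.8; NH2(120°)/CH3(180°) gauche 0.7; Br(240°)/CH3(180°) gauche 0.9 → 2.4 kcal/mol.
B (eclipsed): H(0°)/CH3(0°) eclipsed 1.6; NH2(120°)/H(120°) eclipsed 1.4; Br(240°)/Et(240°) eclipsed 3.0 → 6.0 kcal/mol.
C (eclipsed): H(0°)/H(0°) eclipsed 1.1; NH2(120°)/Et(120°) eclipsed 2.7; Br(240°)/CH3(240°) eclipsed 3.0 → 6.8 kcal/mol.
D (eclipsed): H(0°)/Et(0°) eclipsed 1.6; NH2(120°)/CH3(120°) eclipsed 2.9; Br(240°)/H(240°) eclipsed 1.5 → 6.0 kcal/mol.
E (staggered): NH2(120°)/Et(180°) gauche 0.8; Br(240°)/Et(180°) gauche 1.0; Br(240°)/CH3(300°) gauche 0.9 → 2.7 kcal/mol.
A has the lowest total (2.4 kcal/mol).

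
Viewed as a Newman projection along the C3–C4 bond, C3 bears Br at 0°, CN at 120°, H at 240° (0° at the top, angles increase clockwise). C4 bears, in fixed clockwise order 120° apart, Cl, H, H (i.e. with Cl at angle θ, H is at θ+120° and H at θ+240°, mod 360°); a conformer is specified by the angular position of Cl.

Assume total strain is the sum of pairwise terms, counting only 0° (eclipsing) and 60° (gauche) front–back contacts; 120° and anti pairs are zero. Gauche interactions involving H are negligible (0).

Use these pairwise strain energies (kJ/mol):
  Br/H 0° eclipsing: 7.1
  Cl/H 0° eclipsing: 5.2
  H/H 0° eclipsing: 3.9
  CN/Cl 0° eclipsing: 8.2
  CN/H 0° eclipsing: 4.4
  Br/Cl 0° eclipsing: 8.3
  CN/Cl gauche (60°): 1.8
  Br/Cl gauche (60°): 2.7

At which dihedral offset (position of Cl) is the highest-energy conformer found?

120°

Cl at 0° is eclipsed. Br at 0° is eclipsed with Cl at 0° (8.3); CN at 120° is eclipsed with H at 120° (4.4); H at 240° is eclipsed with H at 240° (3.9). Total 16.6 kJ/mol.
Cl at 60° is staggered. Br at 0° is gauche with Cl at 60° (2.7); CN at 120° is gauche with Cl at 60° (1.8). Total 4.5 kJ/mol.
Cl at 120° is eclipsed. Br at 0° is eclipsed with H at 0° (7.1); CN at 120° is eclipsed with Cl at 120° (8.2); H at 240° is eclipsed with H at 240° (3.9). Total 19.2 kJ/mol.
Cl at 180° is staggered. CN at 120° is gauche with Cl at 180° (1.8). Total 1.8 kJ/mol.
Cl at 240° is eclipsed. Br at 0° is eclipsed with H at 0° (7.1); CN at 120° is eclipsed with H at 120° (4.4); H at 240° is eclipsed with Cl at 240° (5.2). Total 16.7 kJ/mol.
Cl at 300° is staggered. Br at 0° is gauche with Cl at 300° (2.7). Total 2.7 kJ/mol.
The maximum (19.2 kJ/mol) occurs with Cl at 120°.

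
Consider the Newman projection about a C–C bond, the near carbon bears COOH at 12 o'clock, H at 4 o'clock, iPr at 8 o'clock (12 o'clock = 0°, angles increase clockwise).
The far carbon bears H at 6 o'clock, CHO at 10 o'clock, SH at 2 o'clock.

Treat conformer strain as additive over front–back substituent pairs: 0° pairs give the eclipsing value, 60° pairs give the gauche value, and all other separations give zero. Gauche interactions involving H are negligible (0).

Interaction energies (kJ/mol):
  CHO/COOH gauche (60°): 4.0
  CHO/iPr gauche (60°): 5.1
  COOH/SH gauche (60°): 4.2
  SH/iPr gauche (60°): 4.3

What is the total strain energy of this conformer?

13.3 kJ/mol

This conformer (staggered): COOH–CHO gauche, COOH–SH gauche, iPr–CHO gauche; 4.0 + 4.2 + 5.1 = 13.3 kJ/mol.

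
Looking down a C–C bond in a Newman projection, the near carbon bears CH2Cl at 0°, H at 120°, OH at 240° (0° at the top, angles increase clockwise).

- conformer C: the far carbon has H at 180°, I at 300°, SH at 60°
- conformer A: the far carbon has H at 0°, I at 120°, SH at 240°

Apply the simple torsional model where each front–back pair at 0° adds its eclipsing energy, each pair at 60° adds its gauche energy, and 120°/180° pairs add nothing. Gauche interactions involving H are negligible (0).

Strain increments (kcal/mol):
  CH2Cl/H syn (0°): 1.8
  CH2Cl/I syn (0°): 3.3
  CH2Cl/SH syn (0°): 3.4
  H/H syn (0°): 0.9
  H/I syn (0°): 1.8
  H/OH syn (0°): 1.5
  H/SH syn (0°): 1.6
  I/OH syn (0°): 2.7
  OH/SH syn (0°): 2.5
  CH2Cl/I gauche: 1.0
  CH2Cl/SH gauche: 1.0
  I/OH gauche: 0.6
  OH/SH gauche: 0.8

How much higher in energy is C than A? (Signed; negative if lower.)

C is staggered. CH2Cl at 0° is gauche with I at 300° (1.0); CH2Cl at 0° is gauche with SH at 60° (1.0); OH at 240° is gauche with I at 300° (0.6). Total 2.6 kcal/mol.
A is eclipsed. CH2Cl at 0° is eclipsed with H at 0° (1.8); H at 120° is eclipsed with I at 120° (1.8); OH at 240° is eclipsed with SH at 240° (2.5). Total 6.1 kcal/mol.
E(C) − E(A) = 2.6 − 6.1 = -3.5 kcal/mol.

-3.5 kcal/mol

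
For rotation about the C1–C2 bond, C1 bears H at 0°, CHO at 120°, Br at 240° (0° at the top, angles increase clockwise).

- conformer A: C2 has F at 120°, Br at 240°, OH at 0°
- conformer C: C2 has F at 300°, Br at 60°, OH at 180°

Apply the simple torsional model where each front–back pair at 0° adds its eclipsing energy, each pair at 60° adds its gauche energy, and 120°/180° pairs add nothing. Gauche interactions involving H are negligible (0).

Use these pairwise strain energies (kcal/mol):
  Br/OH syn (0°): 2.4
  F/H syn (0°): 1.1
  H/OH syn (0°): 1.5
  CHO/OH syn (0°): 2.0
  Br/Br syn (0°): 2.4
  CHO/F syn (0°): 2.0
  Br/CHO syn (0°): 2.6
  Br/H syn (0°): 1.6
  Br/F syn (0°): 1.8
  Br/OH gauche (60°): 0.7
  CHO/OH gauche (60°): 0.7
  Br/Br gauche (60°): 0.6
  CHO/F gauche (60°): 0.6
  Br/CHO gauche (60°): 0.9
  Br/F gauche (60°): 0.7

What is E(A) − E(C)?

A is eclipsed. H at 0° is eclipsed with OH at 0° (1.5); CHO at 120° is eclipsed with F at 120° (2.0); Br at 240° is eclipsed with Br at 240° (2.4). Total 5.9 kcal/mol.
C is staggered. CHO at 120° is gauche with Br at 60° (0.9); CHO at 120° is gauche with OH at 180° (0.7); Br at 240° is gauche with F at 300° (0.7); Br at 240° is gauche with OH at 180° (0.7). Total 3.0 kcal/mol.
E(A) − E(C) = 5.9 − 3.0 = +2.9 kcal/mol.

+2.9 kcal/mol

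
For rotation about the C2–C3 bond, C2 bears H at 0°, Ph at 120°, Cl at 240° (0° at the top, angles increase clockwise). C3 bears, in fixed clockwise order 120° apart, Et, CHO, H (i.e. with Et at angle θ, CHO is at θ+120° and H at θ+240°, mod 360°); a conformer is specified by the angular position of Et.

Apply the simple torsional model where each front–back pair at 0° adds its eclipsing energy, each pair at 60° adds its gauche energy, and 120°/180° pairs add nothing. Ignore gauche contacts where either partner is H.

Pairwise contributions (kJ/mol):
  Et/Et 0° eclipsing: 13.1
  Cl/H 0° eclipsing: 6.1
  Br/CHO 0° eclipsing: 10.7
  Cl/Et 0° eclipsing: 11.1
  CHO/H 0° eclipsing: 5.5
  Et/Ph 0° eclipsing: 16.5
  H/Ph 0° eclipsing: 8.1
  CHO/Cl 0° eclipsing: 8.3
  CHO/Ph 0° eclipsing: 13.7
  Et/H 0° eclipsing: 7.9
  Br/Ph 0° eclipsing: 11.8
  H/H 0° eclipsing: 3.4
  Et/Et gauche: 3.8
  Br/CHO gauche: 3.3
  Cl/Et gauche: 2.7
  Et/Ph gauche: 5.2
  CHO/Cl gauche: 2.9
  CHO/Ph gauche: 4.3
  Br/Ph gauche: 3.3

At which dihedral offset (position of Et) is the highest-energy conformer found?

Et at 0° (eclipsed): H–Et eclipsed, Ph–CHO eclipsed, Cl–H eclipsed; 7.9 + 13.7 + 6.1 = 27.7 kJ/mol.
Et at 60° (staggered): Ph–Et gauche, Ph–CHO gauche, Cl–CHO gauche; 5.2 + 4.3 + 2.9 = 12.4 kJ/mol.
Et at 120° (eclipsed): H–H eclipsed, Ph–Et eclipsed, Cl–CHO eclipsed; 3.4 + 16.5 + 8.3 = 28.2 kJ/mol.
Et at 180° (staggered): Ph–Et gauche, Cl–Et gauche, Cl–CHO gauche; 5.2 + 2.7 + 2.9 = 10.8 kJ/mol.
Et at 240° (eclipsed): H–CHO eclipsed, Ph–H eclipsed, Cl–Et eclipsed; 5.5 + 8.1 + 11.1 = 24.7 kJ/mol.
Et at 300° (staggered): Ph–CHO gauche, Cl–Et gauche; 4.3 + 2.7 = 7.0 kJ/mol.
The maximum (28.2 kJ/mol) occurs with Et at 120°.

120°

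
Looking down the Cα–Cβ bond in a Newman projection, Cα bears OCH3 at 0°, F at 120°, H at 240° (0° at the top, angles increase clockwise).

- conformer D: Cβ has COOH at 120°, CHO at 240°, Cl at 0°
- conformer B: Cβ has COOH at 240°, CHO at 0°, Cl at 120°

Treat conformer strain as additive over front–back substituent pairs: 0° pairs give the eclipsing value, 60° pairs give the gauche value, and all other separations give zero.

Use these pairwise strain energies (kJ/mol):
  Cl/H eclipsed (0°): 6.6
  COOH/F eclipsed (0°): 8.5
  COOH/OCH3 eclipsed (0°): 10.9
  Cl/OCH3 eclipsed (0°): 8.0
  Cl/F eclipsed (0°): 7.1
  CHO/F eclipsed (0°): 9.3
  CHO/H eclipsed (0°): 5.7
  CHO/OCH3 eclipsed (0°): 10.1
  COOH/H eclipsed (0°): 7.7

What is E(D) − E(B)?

-2.7 kJ/mol

D (eclipsed): OCH3(0°)/Cl(0°) eclipsed 8.0; F(120°)/COOH(120°) eclipsed 8.5; H(240°)/CHO(240°) eclipsed 5.7 → 22.2 kJ/mol.
B (eclipsed): OCH3(0°)/CHO(0°) eclipsed 10.1; F(120°)/Cl(120°) eclipsed 7.1; H(240°)/COOH(240°) eclipsed 7.7 → 24.9 kJ/mol.
E(D) − E(B) = 22.2 − 24.9 = -2.7 kJ/mol.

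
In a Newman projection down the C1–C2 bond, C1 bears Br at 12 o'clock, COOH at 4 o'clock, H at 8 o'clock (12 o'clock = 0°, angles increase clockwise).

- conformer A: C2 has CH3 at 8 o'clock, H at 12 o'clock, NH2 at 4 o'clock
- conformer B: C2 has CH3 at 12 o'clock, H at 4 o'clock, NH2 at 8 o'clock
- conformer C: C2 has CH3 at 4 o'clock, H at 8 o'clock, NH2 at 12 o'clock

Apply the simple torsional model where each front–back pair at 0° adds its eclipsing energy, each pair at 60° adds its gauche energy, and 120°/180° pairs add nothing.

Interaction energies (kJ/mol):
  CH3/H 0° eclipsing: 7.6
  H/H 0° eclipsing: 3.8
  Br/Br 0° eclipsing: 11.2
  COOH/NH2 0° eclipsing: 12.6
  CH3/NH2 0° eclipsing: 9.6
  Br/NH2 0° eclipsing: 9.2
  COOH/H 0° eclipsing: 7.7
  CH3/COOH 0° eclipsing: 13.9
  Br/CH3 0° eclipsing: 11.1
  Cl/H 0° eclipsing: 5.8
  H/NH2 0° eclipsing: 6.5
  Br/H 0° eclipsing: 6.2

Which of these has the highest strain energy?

C

A (eclipsed): Br–H eclipsed, COOH–NH2 eclipsed, H–CH3 eclipsed; 6.2 + 12.6 + 7.6 = 26.4 kJ/mol.
B (eclipsed): Br–CH3 eclipsed, COOH–H eclipsed, H–NH2 eclipsed; 11.1 + 7.7 + 6.5 = 25.3 kJ/mol.
C (eclipsed): Br–NH2 eclipsed, COOH–CH3 eclipsed, H–H eclipsed; 9.2 + 13.9 + 3.8 = 26.9 kJ/mol.
C has the highest total (26.9 kJ/mol).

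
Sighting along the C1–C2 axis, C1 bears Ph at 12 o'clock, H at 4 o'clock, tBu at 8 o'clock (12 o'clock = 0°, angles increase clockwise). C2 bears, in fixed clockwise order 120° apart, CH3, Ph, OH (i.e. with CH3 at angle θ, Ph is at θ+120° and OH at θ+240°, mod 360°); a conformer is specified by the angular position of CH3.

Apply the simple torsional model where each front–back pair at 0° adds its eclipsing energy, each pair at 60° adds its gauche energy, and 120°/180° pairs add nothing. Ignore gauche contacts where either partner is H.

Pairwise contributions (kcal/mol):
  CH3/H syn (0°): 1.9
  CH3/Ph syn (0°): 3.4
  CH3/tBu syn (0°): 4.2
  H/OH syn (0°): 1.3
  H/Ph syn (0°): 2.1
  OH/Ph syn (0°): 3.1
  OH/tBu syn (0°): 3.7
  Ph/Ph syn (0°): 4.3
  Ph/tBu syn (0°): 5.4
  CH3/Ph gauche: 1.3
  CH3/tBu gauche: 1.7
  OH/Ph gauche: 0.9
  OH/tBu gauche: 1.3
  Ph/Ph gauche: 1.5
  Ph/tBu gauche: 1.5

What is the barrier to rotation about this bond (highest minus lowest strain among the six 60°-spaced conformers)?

5.4 kcal/mol

CH3 at 0° (eclipsed): Ph(0°)/CH3(0°) eclipsed 3.4; H(120°)/Ph(120°) eclipsed 2.1; tBu(240°)/OH(240°) eclipsed 3.7 → 9.2 kcal/mol.
CH3 at 60° (staggered): Ph(0°)/CH3(60°) gauche 1.3; Ph(0°)/OH(300°) gauche 0.9; tBu(240°)/Ph(180°) gauche 1.5; tBu(240°)/OH(300°) gauche 1.3 → 5.0 kcal/mol.
CH3 at 120° (eclipsed): Ph(0°)/OH(0°) eclipsed 3.1; H(120°)/CH3(120°) eclipsed 1.9; tBu(240°)/Ph(240°) eclipsed 5.4 → 10.4 kcal/mol.
CH3 at 180° (staggered): Ph(0°)/Ph(300°) gauche 1.5; Ph(0°)/OH(60°) gauche 0.9; tBu(240°)/CH3(180°) gauche 1.7; tBu(240°)/Ph(300°) gauche 1.5 → 5.6 kcal/mol.
CH3 at 240° (eclipsed): Ph(0°)/Ph(0°) eclipsed 4.3; H(120°)/OH(120°) eclipsed 1.3; tBu(240°)/CH3(240°) eclipsed 4.2 → 9.8 kcal/mol.
CH3 at 300° (staggered): Ph(0°)/CH3(300°) gauche 1.3; Ph(0°)/Ph(60°) gauche 1.5; tBu(240°)/CH3(300°) gauche 1.7; tBu(240°)/OH(180°) gauche 1.3 → 5.8 kcal/mol.
Max at 120° (10.4 kcal/mol), min at 60° (5.0 kcal/mol); barrier = 5.4 kcal/mol.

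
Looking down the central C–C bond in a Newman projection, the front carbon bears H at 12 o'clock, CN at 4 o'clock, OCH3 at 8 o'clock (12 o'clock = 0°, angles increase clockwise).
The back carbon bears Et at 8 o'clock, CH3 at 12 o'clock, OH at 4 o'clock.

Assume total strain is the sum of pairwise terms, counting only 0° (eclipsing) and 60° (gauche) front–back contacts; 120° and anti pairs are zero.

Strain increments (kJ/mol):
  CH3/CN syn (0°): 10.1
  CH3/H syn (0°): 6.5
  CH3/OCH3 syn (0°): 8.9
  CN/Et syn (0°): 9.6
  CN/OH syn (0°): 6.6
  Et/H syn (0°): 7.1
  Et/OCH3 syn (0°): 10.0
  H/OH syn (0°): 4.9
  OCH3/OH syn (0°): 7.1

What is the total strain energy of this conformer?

This conformer (eclipsed): H–CH3 eclipsed, CN–OH eclipsed, OCH3–Et eclipsed; 6.5 + 6.6 + 10.0 = 23.1 kJ/mol.

23.1 kJ/mol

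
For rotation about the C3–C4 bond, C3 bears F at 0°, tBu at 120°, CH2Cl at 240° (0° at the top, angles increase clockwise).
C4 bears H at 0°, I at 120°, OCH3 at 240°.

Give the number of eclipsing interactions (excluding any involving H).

Non-H eclipsing pairs: tBu(120°)/I(120°); CH2Cl(240°)/OCH3(240°) — 2 interactions.

2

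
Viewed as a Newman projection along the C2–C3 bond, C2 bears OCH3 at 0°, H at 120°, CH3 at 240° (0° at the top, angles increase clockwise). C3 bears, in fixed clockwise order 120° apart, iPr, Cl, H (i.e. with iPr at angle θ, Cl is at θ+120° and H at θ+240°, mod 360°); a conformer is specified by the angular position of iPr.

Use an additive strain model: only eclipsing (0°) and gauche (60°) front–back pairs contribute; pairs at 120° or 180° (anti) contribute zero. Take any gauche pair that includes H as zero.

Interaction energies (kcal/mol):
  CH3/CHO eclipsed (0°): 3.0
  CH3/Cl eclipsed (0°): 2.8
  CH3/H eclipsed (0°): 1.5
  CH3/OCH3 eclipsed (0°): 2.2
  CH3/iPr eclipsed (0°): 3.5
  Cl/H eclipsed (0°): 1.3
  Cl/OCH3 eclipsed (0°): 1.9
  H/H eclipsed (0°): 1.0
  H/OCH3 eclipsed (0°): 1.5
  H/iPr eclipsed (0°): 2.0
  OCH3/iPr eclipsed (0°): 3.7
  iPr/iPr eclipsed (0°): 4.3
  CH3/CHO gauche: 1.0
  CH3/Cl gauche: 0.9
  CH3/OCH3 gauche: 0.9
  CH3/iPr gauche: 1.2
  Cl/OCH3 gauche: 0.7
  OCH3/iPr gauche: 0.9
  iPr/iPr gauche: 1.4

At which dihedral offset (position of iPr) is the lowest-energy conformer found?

iPr at 0° (eclipsed): OCH3(0°)/iPr(0°) eclipsed 3.7; H(120°)/Cl(120°) eclipsed 1.3; CH3(240°)/H(240°) eclipsed 1.5 → 6.5 kcal/mol.
iPr at 60° (staggered): OCH3(0°)/iPr(60°) gauche 0.9; CH3(240°)/Cl(180°) gauche 0.9 → 1.8 kcal/mol.
iPr at 120° (eclipsed): OCH3(0°)/H(0°) eclipsed 1.5; H(120°)/iPr(120°) eclipsed 2.0; CH3(240°)/Cl(240°) eclipsed 2.8 → 6.3 kcal/mol.
iPr at 180° (staggered): OCH3(0°)/Cl(300°) gauche 0.7; CH3(240°)/iPr(180°) gauche 1.2; CH3(240°)/Cl(300°) gauche 0.9 → 2.8 kcal/mol.
iPr at 240° (eclipsed): OCH3(0°)/Cl(0°) eclipsed 1.9; H(120°)/H(120°) eclipsed 1.0; CH3(240°)/iPr(240°) eclipsed 3.5 → 6.4 kcal/mol.
iPr at 300° (staggered): OCH3(0°)/iPr(300°) gauche 0.9; OCH3(0°)/Cl(60°) gauche 0.7; CH3(240°)/iPr(300°) gauche 1.2 → 2.8 kcal/mol.
The minimum (1.8 kcal/mol) occurs with iPr at 60°.

60°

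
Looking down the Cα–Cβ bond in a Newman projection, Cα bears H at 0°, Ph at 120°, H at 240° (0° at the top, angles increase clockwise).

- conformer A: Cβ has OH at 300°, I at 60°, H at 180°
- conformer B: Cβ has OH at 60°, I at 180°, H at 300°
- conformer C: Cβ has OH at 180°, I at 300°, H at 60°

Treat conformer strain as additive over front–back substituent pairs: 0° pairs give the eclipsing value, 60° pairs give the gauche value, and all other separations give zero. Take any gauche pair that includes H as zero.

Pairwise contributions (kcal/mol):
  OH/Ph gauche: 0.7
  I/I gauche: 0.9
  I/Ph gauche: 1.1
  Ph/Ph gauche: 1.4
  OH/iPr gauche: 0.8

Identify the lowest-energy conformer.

C

A is staggered. Ph at 120° is gauche with I at 60° (1.1). Total 1.1 kcal/mol.
B is staggered. Ph at 120° is gauche with OH at 60° (0.7); Ph at 120° is gauche with I at 180° (1.1). Total 1.8 kcal/mol.
C is staggered. Ph at 120° is gauche with OH at 180° (0.7). Total 0.7 kcal/mol.
C has the lowest total (0.7 kcal/mol).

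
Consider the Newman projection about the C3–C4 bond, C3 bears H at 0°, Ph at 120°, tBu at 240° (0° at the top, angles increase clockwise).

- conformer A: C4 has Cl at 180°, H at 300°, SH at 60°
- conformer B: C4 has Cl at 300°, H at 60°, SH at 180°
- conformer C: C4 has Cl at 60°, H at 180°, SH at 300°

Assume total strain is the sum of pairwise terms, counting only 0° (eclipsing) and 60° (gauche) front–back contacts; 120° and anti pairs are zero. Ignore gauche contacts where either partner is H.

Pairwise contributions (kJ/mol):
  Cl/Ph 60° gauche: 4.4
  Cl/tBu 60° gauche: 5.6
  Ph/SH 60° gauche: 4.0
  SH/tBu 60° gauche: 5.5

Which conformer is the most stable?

A is staggered. Ph at 120° is gauche with Cl at 180° (4.4); Ph at 120° is gauche with SH at 60° (4.0); tBu at 240° is gauche with Cl at 180° (5.6). Total 14.0 kJ/mol.
B is staggered. Ph at 120° is gauche with SH at 180° (4.0); tBu at 240° is gauche with Cl at 300° (5.6); tBu at 240° is gauche with SH at 180° (5.5). Total 15.1 kJ/mol.
C is staggered. Ph at 120° is gauche with Cl at 60° (4.4); tBu at 240° is gauche with SH at 300° (5.5). Total 9.9 kJ/mol.
C has the lowest total (9.9 kJ/mol).

C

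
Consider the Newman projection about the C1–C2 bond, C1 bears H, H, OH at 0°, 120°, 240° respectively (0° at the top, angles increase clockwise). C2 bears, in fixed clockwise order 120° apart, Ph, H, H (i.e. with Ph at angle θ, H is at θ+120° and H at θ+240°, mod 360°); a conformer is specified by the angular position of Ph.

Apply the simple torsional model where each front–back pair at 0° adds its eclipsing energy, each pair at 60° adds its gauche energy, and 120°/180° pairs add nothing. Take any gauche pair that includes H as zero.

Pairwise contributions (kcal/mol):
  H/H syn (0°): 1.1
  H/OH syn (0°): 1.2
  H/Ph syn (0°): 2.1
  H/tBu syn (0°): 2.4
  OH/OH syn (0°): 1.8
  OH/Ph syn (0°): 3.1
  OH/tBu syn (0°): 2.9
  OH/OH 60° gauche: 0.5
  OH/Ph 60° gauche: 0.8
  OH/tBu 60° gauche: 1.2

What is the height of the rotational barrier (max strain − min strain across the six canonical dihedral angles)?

5.3 kcal/mol

Ph at 0° (eclipsed): H(0°)/Ph(0°) eclipsed 2.1; H(120°)/H(120°) eclipsed 1.1; OH(240°)/H(240°) eclipsed 1.2 → 4.4 kcal/mol.
Ph at 60° (staggered): no non-H gauche contacts → 0.0 kcal/mol.
Ph at 120° (eclipsed): H(0°)/H(0°) eclipsed 1.1; H(120°)/Ph(120°) eclipsed 2.1; OH(240°)/H(240°) eclipsed 1.2 → 4.4 kcal/mol.
Ph at 180° (staggered): OH(240°)/Ph(180°) gauche 0.8 → 0.8 kcal/mol.
Ph at 240° (eclipsed): H(0°)/H(0°) eclipsed 1.1; H(120°)/H(120°) eclipsed 1.1; OH(240°)/Ph(240°) eclipsed 3.1 → 5.3 kcal/mol.
Ph at 300° (staggered): OH(240°)/Ph(300°) gauche 0.8 → 0.8 kcal/mol.
Max at 240° (5.3 kcal/mol), min at 60° (0.0 kcal/mol); barrier = 5.3 kcal/mol.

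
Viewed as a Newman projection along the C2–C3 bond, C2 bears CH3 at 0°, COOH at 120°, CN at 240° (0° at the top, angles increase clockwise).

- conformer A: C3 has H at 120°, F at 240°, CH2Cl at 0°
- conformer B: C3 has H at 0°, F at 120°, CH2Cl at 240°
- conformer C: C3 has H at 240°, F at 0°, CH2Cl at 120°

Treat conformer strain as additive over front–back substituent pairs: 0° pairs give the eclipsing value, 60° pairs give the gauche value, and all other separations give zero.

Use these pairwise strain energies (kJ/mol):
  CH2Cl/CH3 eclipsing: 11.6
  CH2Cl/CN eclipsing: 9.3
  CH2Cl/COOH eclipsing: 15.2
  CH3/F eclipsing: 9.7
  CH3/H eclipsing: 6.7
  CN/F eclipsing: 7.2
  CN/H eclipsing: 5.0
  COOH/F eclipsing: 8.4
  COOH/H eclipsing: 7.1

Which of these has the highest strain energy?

A is eclipsed. CH3 at 0° is eclipsed with CH2Cl at 0° (11.6); COOH at 120° is eclipsed with H at 120° (7.1); CN at 240° is eclipsed with F at 240° (7.2). Total 25.9 kJ/mol.
B is eclipsed. CH3 at 0° is eclipsed with H at 0° (6.7); COOH at 120° is eclipsed with F at 120° (8.4); CN at 240° is eclipsed with CH2Cl at 240° (9.3). Total 24.4 kJ/mol.
C is eclipsed. CH3 at 0° is eclipsed with F at 0° (9.7); COOH at 120° is eclipsed with CH2Cl at 120° (15.2); CN at 240° is eclipsed with H at 240° (5.0). Total 29.9 kJ/mol.
C has the highest total (29.9 kJ/mol).

C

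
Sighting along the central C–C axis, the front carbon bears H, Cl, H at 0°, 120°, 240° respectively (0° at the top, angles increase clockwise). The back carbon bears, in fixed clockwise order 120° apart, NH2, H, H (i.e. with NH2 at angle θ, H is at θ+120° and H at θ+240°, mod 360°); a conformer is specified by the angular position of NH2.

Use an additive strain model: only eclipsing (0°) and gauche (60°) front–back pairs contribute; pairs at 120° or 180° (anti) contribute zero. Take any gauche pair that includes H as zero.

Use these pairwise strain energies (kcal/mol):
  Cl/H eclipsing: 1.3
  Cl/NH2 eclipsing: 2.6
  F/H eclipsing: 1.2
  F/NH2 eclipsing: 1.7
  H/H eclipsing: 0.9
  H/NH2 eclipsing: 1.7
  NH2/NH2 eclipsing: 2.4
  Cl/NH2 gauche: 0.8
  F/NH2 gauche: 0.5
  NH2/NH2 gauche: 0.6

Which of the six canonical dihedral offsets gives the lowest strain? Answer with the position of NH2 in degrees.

NH2 at 0° is eclipsed. H at 0° is eclipsed with NH2 at 0° (1.7); Cl at 120° is eclipsed with H at 120° (1.3); H at 240° is eclipsed with H at 240° (0.9). Total 3.9 kcal/mol.
NH2 at 60° is staggered. Cl at 120° is gauche with NH2 at 60° (0.8). Total 0.8 kcal/mol.
NH2 at 120° is eclipsed. H at 0° is eclipsed with H at 0° (0.9); Cl at 120° is eclipsed with NH2 at 120° (2.6); H at 240° is eclipsed with H at 240° (0.9). Total 4.4 kcal/mol.
NH2 at 180° is staggered. Cl at 120° is gauche with NH2 at 180° (0.8). Total 0.8 kcal/mol.
NH2 at 240° is eclipsed. H at 0° is eclipsed with H at 0° (0.9); Cl at 120° is eclipsed with H at 120° (1.3); H at 240° is eclipsed with NH2 at 240° (1.7). Total 3.9 kcal/mol.
NH2 at 300° (staggered): no non-H gauche contacts → 0.0 kcal/mol.
The minimum (0.0 kcal/mol) occurs with NH2 at 300°.

300°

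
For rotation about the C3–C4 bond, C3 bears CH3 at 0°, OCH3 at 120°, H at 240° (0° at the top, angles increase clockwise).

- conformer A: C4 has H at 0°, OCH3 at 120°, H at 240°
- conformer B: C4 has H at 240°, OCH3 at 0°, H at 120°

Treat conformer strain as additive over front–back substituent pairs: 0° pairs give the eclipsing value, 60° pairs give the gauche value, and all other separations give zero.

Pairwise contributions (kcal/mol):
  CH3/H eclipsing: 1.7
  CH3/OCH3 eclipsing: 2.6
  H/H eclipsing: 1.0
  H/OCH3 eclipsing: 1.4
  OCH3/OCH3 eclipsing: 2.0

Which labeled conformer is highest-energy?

B

A is eclipsed. CH3 at 0° is eclipsed with H at 0° (1.7); OCH3 at 120° is eclipsed with OCH3 at 120° (2.0); H at 240° is eclipsed with H at 240° (1.0). Total 4.7 kcal/mol.
B is eclipsed. CH3 at 0° is eclipsed with OCH3 at 0° (2.6); OCH3 at 120° is eclipsed with H at 120° (1.4); H at 240° is eclipsed with H at 240° (1.0). Total 5.0 kcal/mol.
B has the highest total (5.0 kcal/mol).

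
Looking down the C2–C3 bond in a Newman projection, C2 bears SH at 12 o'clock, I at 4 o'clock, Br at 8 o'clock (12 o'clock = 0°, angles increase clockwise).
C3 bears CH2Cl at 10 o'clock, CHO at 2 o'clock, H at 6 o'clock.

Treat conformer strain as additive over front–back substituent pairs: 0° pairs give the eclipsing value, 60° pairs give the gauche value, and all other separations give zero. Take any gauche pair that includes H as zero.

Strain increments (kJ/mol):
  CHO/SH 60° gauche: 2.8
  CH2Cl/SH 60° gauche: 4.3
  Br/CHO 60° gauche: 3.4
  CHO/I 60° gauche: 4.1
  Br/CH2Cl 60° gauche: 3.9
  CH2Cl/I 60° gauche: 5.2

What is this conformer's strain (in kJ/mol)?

15.1 kJ/mol

This conformer (staggered): SH(0°)/CH2Cl(300°) gauche 4.3; SH(0°)/CHO(60°) gauche 2.8; I(120°)/CHO(60°) gauche 4.1; Br(240°)/CH2Cl(300°) gauche 3.9 → 15.1 kJ/mol.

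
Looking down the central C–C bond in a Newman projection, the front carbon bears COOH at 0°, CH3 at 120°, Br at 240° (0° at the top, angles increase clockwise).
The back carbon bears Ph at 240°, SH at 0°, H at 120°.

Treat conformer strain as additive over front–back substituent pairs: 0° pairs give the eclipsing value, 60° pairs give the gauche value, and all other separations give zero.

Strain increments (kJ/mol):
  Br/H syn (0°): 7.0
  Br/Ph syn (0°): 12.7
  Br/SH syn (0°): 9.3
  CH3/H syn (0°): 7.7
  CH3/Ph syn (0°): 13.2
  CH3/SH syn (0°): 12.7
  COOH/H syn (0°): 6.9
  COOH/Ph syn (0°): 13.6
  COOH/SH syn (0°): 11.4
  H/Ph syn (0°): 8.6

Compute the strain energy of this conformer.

This conformer (eclipsed): COOH(0°)/SH(0°) eclipsed 11.4; CH3(120°)/H(120°) eclipsed 7.7; Br(240°)/Ph(240°) eclipsed 12.7 → 31.8 kJ/mol.

31.8 kJ/mol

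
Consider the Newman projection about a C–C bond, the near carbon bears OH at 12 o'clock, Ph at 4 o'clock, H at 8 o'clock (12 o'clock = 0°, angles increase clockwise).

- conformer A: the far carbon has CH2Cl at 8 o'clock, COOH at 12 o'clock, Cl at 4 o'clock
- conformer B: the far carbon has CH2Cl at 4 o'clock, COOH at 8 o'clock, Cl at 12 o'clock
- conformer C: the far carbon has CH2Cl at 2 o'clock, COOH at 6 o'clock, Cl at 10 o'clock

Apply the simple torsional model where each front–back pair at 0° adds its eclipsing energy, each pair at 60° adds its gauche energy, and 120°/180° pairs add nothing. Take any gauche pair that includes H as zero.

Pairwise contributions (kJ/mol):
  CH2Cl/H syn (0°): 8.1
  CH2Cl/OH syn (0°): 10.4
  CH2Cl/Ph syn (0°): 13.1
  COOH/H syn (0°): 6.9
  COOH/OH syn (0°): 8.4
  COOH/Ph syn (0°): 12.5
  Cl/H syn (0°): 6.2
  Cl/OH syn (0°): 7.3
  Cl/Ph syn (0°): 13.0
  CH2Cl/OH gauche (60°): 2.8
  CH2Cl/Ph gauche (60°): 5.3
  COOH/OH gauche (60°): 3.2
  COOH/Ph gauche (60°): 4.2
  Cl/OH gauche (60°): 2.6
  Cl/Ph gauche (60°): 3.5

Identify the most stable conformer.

C

A (eclipsed): OH(0°)/COOH(0°) eclipsed 8.4; Ph(120°)/Cl(120°) eclipsed 13.0; H(240°)/CH2Cl(240°) eclipsed 8.1 → 29.5 kJ/mol.
B (eclipsed): OH(0°)/Cl(0°) eclipsed 7.3; Ph(120°)/CH2Cl(120°) eclipsed 13.1; H(240°)/COOH(240°) eclipsed 6.9 → 27.3 kJ/mol.
C (staggered): OH(0°)/CH2Cl(60°) gauche 2.8; OH(0°)/Cl(300°) gauche 2.6; Ph(120°)/CH2Cl(60°) gauche 5.3; Ph(120°)/COOH(180°) gauche 4.2 → 14.9 kJ/mol.
C has the lowest total (14.9 kJ/mol).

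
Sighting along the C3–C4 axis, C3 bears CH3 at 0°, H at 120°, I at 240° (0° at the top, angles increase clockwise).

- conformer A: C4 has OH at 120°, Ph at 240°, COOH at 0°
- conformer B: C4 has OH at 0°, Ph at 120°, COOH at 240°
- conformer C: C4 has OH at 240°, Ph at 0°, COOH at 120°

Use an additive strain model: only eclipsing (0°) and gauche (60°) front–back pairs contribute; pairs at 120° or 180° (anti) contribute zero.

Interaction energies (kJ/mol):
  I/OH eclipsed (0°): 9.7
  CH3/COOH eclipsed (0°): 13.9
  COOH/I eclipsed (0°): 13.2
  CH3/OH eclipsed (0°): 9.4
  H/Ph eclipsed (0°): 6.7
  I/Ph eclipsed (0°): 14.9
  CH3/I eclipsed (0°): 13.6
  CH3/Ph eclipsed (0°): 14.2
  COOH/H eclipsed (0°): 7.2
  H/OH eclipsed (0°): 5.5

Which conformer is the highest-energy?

A

A (eclipsed): CH3–COOH eclipsed, H–OH eclipsed, I–Ph eclipsed; 13.9 + 5.5 + 14.9 = 34.3 kJ/mol.
B (eclipsed): CH3–OH eclipsed, H–Ph eclipsed, I–COOH eclipsed; 9.4 + 6.7 + 13.2 = 29.3 kJ/mol.
C (eclipsed): CH3–Ph eclipsed, H–COOH eclipsed, I–OH eclipsed; 14.2 + 7.2 + 9.7 = 31.1 kJ/mol.
A has the highest total (34.3 kJ/mol).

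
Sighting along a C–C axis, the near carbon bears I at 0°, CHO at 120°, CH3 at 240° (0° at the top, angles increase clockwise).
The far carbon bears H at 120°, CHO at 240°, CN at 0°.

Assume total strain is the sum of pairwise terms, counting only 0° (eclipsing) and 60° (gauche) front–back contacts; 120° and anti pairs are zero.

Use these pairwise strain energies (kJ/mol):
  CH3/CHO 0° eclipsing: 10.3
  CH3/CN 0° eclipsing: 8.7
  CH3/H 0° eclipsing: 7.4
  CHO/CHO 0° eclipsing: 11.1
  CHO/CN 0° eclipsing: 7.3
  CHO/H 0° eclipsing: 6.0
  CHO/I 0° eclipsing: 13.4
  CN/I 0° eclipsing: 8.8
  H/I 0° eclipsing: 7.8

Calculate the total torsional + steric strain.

25.1 kJ/mol

This conformer is eclipsed. I at 0° is eclipsed with CN at 0° (8.8); CHO at 120° is eclipsed with H at 120° (6.0); CH3 at 240° is eclipsed with CHO at 240° (10.3). Total 25.1 kJ/mol.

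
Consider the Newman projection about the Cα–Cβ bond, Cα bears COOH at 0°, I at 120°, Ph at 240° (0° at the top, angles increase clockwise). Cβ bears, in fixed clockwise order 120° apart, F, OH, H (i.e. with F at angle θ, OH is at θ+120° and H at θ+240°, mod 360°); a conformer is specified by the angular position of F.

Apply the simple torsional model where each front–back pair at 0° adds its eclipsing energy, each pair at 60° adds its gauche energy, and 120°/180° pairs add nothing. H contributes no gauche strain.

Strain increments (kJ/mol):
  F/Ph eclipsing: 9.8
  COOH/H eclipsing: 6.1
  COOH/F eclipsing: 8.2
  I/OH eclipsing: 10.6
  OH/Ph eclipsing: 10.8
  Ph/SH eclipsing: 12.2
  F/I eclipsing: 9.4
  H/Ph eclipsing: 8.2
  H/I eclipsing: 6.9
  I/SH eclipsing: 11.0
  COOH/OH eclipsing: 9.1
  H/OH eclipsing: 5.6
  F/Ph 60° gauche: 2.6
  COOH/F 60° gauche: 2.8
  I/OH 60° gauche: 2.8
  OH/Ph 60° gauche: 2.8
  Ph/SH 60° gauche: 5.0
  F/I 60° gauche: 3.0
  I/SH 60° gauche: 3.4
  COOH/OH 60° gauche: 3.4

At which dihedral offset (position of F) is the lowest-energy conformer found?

F at 0° (eclipsed): COOH–F eclipsed, I–OH eclipsed, Ph–H eclipsed; 8.2 + 10.6 + 8.2 = 27.0 kJ/mol.
F at 60° (staggered): COOH–F gauche, I–F gauche, I–OH gauche, Ph–OH gauche; 2.8 + 3.0 + 2.8 + 2.8 = 11.4 kJ/mol.
F at 120° (eclipsed): COOH–H eclipsed, I–F eclipsed, Ph–OH eclipsed; 6.1 + 9.4 + 10.8 = 26.3 kJ/mol.
F at 180° (staggered): COOH–OH gauche, I–F gauche, Ph–F gauche, Ph–OH gauche; 3.4 + 3.0 + 2.6 + 2.8 = 11.8 kJ/mol.
F at 240° (eclipsed): COOH–OH eclipsed, I–H eclipsed, Ph–F eclipsed; 9.1 + 6.9 + 9.8 = 25.8 kJ/mol.
F at 300° (staggered): COOH–F gauche, COOH–OH gauche, I–OH gauche, Ph–F gauche; 2.8 + 3.4 + 2.8 + 2.6 = 11.6 kJ/mol.
The minimum (11.4 kJ/mol) occurs with F at 60°.

60°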